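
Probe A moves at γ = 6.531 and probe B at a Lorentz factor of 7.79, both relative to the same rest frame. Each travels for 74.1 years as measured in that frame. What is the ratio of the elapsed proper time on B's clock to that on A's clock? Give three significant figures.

τ_B/τ_A = 0.838

A: γ = 6.531. B: γ = 7.79.
τ_A/τ_B = γ_B/γ_A = 7.790/6.531 = 1.193, so τ_B/τ_A = 0.8384.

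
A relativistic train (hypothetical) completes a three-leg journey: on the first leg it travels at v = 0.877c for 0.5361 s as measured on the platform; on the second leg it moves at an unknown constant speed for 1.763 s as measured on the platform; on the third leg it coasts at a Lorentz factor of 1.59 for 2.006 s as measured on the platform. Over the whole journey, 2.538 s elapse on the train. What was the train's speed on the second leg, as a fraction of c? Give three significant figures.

Leg 1: γ = 1/√(1 − 0.877²) = 1/√0.2309 = 2.081; τ_1 = 0.5361/2.081 = 0.2576 s.
Leg 2: speed unknown; τ_2 = 1.763/γ_2.
Leg 3: γ = 1.59; τ_3 = 2.006/1.590 = 1.262 s.
Total proper time: 0.2576 + τ_2 + 1.262 = 2.538, so τ_2 = 2.538 − 1.519 = 1.019 s.
γ_2 = 1.763/1.019 = 1.731; β = √(1 − 1/γ²) = √0.6661.

β = 0.816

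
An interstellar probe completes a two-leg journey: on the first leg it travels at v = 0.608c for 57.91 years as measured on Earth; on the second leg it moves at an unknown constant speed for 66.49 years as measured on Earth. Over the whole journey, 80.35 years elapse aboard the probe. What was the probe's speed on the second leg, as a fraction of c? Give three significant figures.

Leg 1: γ = 1/√(1 − 0.608²) = 1/√0.6303 = 1.260; τ_1 = 57.91/1.260 = 45.98 years.
Leg 2: speed unknown; τ_2 = 66.49/γ_2.
Total proper time: 45.98 + τ_2 = 80.35, so τ_2 = 80.35 − 45.98 = 34.37 years.
γ_2 = 66.49/34.37 = 1.934; β = √(1 − 1/γ²) = √0.7327.

β = 0.856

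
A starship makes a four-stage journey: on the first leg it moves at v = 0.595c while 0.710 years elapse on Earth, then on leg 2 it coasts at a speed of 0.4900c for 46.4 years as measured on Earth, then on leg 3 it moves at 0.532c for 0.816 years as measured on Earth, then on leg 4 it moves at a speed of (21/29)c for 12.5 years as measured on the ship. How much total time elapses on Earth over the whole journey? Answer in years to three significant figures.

Leg 1: 0.710 years is already measured on Earth.
Leg 2: 46.4 years is already measured on Earth.
Leg 3: 0.816 years is already measured on Earth.
Leg 4: γ = 1/√(1 − (21/29)²) = 29/20 = 1.450; Δt_4 = 1.450 × 12.5 = 18.13 years.
Total: 0.7100 + 46.40 + 0.8160 + 18.13 years.

Δt = 66.1 years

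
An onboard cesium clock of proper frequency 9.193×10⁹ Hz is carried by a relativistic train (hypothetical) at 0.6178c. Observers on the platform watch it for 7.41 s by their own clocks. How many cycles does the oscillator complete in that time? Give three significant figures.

γ = 1/√(1 − 0.6178²) = 1/√0.6183 = 1.272
During 7.41 s of lab time, the oscillator's proper time advances by τ = Δt/γ = 7.41/1.272 = 5.827 s = 5.827×10⁰ s.
N = f × τ = 9.193×10⁹ × 5.827×10⁰ = 5.357×10¹⁰.

N = 5.36×10¹⁰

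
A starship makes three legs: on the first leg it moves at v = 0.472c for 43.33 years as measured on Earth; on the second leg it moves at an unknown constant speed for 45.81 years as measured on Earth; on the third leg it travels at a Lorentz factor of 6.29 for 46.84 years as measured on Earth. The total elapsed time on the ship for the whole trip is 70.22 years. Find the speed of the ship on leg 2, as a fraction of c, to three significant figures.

β = 0.844

Leg 1: γ = 1/√(1 − 0.472²) = 1/√0.7772 = 1.134; τ_1 = 43.33/1.134 = 38.20 years.
Leg 2: speed unknown; τ_2 = 45.81/γ_2.
Leg 3: γ = 6.29; τ_3 = 46.84/6.290 = 7.447 years.
Total proper time: 38.20 + τ_2 + 7.447 = 70.22, so τ_2 = 70.22 − 45.65 = 24.57 years.
γ_2 = 45.81/24.57 = 1.864; β = √(1 − 1/γ²) = √0.7122.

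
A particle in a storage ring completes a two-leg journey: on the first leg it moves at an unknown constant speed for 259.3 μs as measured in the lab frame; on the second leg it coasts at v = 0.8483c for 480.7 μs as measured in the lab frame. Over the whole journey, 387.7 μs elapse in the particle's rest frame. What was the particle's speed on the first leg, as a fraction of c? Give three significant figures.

Leg 1: speed unknown; τ_1 = 259.3/γ_1.
Leg 2: γ = 1/√(1 − 0.8483²) = 1/√0.2804 = 1.889; τ_2 = 480.7/1.889 = 254.5 μs.
Total proper time: τ_1 + 254.5 = 387.7, so τ_1 = 387.7 − 254.5 = 133.2 μs.
γ_1 = 259.3/133.2 = 1.947; β = √(1 − 1/γ²) = √0.7363.

β = 0.858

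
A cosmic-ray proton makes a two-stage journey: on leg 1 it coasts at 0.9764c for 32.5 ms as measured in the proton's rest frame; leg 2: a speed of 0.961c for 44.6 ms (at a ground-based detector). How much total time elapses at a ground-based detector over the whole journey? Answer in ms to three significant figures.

Δt = 195 ms

Leg 1: γ = 1/√(1 − 0.9764²) = 1/√0.04664 = 4.630; Δt_1 = 4.630 × 32.5 = 150.5 ms.
Leg 2: 44.6 ms is already measured at a ground-based detector.
Total: 150.5 + 44.60 ms.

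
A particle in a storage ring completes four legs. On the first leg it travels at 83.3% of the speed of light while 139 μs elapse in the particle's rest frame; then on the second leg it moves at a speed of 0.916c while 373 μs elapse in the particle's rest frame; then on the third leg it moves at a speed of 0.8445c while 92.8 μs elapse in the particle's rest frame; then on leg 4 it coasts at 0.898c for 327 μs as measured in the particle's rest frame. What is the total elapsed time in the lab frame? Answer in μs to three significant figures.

Δt = 2100 μs

Leg 1: β = 0.833; γ = 1/√(1 − 0.833²) = 1/√0.3061 = 1.807; Δt_1 = 1.807 × 139 = 251.2 μs.
Leg 2: γ = 1/√(1 − 0.916²) = 1/√0.1609 = 2.493; Δt_2 = 2.493 × 373 = 929.8 μs.
Leg 3: γ = 1/√(1 − 0.8445²) = 1/√0.2868 = 1.867; Δt_3 = 1.867 × 92.8 = 173.3 μs.
Leg 4: γ = 1/√(1 − 0.898²) = 1/√0.1936 = 2.273; Δt_4 = 2.273 × 327 = 743.2 μs.
Total: 251.2 + 929.8 + 173.3 + 743.2 μs.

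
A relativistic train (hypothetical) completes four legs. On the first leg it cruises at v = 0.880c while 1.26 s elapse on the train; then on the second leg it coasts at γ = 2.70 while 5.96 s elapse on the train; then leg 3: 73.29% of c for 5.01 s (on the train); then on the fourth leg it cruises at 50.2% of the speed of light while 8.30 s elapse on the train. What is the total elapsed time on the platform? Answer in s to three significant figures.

Δt = 35.7 s

Leg 1: γ = 1/√(1 − 0.880²) = 1/√0.2256 = 2.105; Δt_1 = 2.105 × 1.26 = 2.653 s.
Leg 2: γ = 2.70; Δt_2 = 2.700 × 5.96 = 16.09 s.
Leg 3: β = 0.7329; γ = 1/√(1 − 0.7329²) = 1/√0.4629 = 1.470; Δt_3 = 1.470 × 5.01 = 7.364 s.
Leg 4: β = 0.502; γ = 1/√(1 − 0.502²) = 1/√0.7480 = 1.156; Δt_4 = 1.156 × 8.30 = 9.597 s.
Total: 2.653 + 16.09 + 7.364 + 9.597 s.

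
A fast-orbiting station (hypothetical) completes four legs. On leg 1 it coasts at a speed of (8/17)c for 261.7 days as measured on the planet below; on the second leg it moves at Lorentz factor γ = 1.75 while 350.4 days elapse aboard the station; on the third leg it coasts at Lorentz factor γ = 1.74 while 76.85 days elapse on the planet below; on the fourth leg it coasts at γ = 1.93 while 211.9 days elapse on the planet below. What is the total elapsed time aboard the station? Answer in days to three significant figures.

Leg 1: γ = 1/√(1 − (8/17)²) = 17/15 ≈ 1.133; τ_1 = 261.7/1.133 = 230.9 days.
Leg 2: 350.4 days is already measured aboard the station.
Leg 3: γ = 1.74; τ_3 = 76.85/1.740 = 44.17 days.
Leg 4: γ = 1.93; τ_4 = 211.9/1.930 = 109.8 days.
Total: 230.9 + 350.4 + 44.17 + 109.8 days.

τ = 735 days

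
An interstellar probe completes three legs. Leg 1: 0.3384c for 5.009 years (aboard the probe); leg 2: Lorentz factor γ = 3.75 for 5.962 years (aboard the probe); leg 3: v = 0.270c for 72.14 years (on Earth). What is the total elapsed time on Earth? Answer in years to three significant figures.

Leg 1: γ = 1/√(1 − 0.3384²) = 1/√0.8855 = 1.063; Δt_1 = 1.063 × 5.009 = 5.323 years.
Leg 2: γ = 3.75; Δt_2 = 3.750 × 5.962 = 22.36 years.
Leg 3: 72.14 years is already measured on Earth.
Total: 5.323 + 22.36 + 72.14 years.

Δt = 99.8 years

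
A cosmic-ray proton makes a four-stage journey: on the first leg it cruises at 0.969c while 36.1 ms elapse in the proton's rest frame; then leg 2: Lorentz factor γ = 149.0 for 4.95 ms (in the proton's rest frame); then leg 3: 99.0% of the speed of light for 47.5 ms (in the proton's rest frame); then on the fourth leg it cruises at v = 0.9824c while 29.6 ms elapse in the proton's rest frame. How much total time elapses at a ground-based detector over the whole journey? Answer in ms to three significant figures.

Leg 1: γ = 1/√(1 − 0.969²) = 1/√0.06104 = 4.048; Δt_1 = 4.048 × 36.1 = 146.1 ms.
Leg 2: γ = 149.0; Δt_2 = 149.0 × 4.95 = 737.5 ms.
Leg 3: β = 0.990; γ = 1/√(1 − 0.990²) = 1/√0.01990 = 7.089; Δt_3 = 7.089 × 47.5 = 336.7 ms.
Leg 4: γ = 1/√(1 − 0.9824²) = 1/√0.03489 = 5.354; Δt_4 = 5.354 × 29.6 = 158.5 ms.
Total: 146.1 + 737.5 + 336.7 + 158.5 ms.

Δt = 1380 ms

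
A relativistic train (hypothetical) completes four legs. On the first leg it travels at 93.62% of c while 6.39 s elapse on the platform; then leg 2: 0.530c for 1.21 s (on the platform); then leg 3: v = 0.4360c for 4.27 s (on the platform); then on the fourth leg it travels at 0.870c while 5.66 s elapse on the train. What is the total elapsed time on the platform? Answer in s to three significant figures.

Δt = 23.3 s

Leg 1: 6.39 s is already measured on the platform.
Leg 2: 1.21 s is already measured on the platform.
Leg 3: 4.27 s is already measured on the platform.
Leg 4: γ = 1/√(1 − 0.870²) = 1/√0.2431 = 2.028; Δt_4 = 2.028 × 5.66 = 11.48 s.
Total: 6.390 + 1.210 + 4.270 + 11.48 s.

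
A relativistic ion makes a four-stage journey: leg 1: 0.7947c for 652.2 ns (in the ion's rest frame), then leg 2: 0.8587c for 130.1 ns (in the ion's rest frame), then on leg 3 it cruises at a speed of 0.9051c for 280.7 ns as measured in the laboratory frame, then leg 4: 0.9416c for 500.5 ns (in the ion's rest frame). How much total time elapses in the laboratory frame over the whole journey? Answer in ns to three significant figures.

Leg 1: γ = 1/√(1 − 0.7947²) = 1/√0.3685 = 1.647; Δt_1 = 1.647 × 652.2 = 1074 ns.
Leg 2: γ = 1/√(1 − 0.8587²) = 1/√0.2626 = 1.951; Δt_2 = 1.951 × 130.1 = 253.9 ns.
Leg 3: 280.7 ns is already measured in the laboratory frame.
Leg 4: γ = 1/√(1 − 0.9416²) = 1/√0.1134 = 2.970; Δt_4 = 2.970 × 500.5 = 1486 ns.
Total: 1074 + 253.9 + 280.7 + 1486 ns.

Δt = 3100 ns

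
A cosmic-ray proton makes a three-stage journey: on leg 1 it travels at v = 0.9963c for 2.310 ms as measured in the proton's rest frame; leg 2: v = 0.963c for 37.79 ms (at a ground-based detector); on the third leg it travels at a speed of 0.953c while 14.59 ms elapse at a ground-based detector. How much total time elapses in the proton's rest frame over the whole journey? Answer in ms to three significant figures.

τ = 16.9 ms

Leg 1: 2.310 ms is already measured in the proton's rest frame.
Leg 2: γ = 1/√(1 − 0.963²) = 1/√0.07263 = 3.711; τ_2 = 37.79/3.711 = 10.18 ms.
Leg 3: γ = 1/√(1 − 0.953²) = 1/√0.09179 = 3.301; τ_3 = 14.59/3.301 = 4.420 ms.
Total: 2.310 + 10.18 + 4.420 ms.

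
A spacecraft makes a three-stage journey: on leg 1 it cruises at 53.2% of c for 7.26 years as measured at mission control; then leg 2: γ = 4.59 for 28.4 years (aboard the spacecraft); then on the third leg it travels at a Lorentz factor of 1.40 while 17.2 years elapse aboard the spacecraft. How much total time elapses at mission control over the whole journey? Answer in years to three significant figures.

Δt = 162 years

Leg 1: 7.26 years is already measured at mission control.
Leg 2: γ = 4.59; Δt_2 = 4.590 × 28.4 = 130.4 years.
Leg 3: γ = 1.40; Δt_3 = 1.400 × 17.2 = 24.08 years.
Total: 7.260 + 130.4 + 24.08 years.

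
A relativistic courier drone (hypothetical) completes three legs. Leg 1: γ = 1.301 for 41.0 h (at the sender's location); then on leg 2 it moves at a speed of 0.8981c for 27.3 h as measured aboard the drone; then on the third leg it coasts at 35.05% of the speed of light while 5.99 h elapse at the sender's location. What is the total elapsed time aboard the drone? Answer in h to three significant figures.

Leg 1: γ = 1.301; τ_1 = 41.0/1.301 = 31.51 h.
Leg 2: 27.3 h is already measured aboard the drone.
Leg 3: β = 0.3505; γ = 1/√(1 − 0.3505²) = 1/√0.8771 = 1.068; τ_3 = 5.99/1.068 = 5.610 h.
Total: 31.51 + 27.30 + 5.610 h.

τ = 64.4 h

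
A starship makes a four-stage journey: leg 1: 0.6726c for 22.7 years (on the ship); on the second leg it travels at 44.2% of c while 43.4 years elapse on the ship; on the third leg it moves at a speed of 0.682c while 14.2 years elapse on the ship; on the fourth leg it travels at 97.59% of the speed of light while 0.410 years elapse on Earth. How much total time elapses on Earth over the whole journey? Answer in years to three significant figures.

Δt = 98.9 years

Leg 1: γ = 1/√(1 − 0.6726²) = 1/√0.5476 = 1.351; Δt_1 = 1.351 × 22.7 = 30.68 years.
Leg 2: β = 0.442; γ = 1/√(1 − 0.442²) = 1/√0.8046 = 1.115; Δt_2 = 1.115 × 43.4 = 48.38 years.
Leg 3: γ = 1/√(1 − 0.682²) = 1/√0.5349 = 1.367; Δt_3 = 1.367 × 14.2 = 19.42 years.
Leg 4: 0.410 years is already measured on Earth.
Total: 30.68 + 48.38 + 19.42 + 0.4100 years.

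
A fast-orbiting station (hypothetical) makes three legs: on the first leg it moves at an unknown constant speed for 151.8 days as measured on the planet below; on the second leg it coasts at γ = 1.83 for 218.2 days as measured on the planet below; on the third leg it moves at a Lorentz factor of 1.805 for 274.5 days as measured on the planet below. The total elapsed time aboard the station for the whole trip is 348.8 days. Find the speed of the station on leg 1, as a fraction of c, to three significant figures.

β = 0.860

Leg 1: speed unknown; τ_1 = 151.8/γ_1.
Leg 2: γ = 1.83; τ_2 = 218.2/1.830 = 119.2 days.
Leg 3: γ = 1.805; τ_3 = 274.5/1.805 = 152.1 days.
Total proper time: τ_1 + 119.2 + 152.1 = 348.8, so τ_1 = 348.8 − 271.3 = 77.49 days.
γ_1 = 151.8/77.49 = 1.959; β = √(1 − 1/γ²) = √0.7394.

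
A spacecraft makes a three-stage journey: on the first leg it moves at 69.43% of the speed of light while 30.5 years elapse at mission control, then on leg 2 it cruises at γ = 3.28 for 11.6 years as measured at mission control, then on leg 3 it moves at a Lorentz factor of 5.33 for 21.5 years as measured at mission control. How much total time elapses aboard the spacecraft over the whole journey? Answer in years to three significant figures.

τ = 29.5 years

Leg 1: β = 0.6943; γ = 1/√(1 − 0.6943²) = 1/√0.5179 = 1.389; τ_1 = 30.5/1.389 = 21.95 years.
Leg 2: γ = 3.28; τ_2 = 11.6/3.280 = 3.537 years.
Leg 3: γ = 5.33; τ_3 = 21.5/5.330 = 4.034 years.
Total: 21.95 + 3.537 + 4.034 years.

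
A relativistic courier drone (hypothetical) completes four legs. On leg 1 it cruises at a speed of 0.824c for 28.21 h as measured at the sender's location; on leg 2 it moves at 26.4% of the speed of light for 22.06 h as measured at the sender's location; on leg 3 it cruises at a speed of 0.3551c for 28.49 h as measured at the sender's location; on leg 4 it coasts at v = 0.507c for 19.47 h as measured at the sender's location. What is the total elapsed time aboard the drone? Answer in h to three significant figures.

Leg 1: γ = 1/√(1 − 0.824²) = 1/√0.3210 = 1.765; τ_1 = 28.21/1.765 = 15.98 h.
Leg 2: β = 0.264; γ = 1/√(1 − 0.264²) = 1/√0.9303 = 1.037; τ_2 = 22.06/1.037 = 21.28 h.
Leg 3: γ = 1/√(1 − 0.3551²) = 1/√0.8739 = 1.070; τ_3 = 28.49/1.070 = 26.63 h.
Leg 4: γ = 1/√(1 − 0.507²) = 1/√0.7430 = 1.160; τ_4 = 19.47/1.160 = 16.78 h.
Total: 15.98 + 21.28 + 26.63 + 16.78 h.

τ = 80.7 h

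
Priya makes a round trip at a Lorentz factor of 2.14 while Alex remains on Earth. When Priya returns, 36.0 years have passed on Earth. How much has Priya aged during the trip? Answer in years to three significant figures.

τ = 16.8 years

γ = 2.14
Priya's clock measures proper time along the trip: τ = Δt/γ = 36.0/2.140 years.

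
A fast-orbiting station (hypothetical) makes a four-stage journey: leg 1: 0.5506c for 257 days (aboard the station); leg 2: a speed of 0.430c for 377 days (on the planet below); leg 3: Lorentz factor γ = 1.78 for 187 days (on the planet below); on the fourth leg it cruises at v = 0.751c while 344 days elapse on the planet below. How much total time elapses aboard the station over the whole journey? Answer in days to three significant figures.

Leg 1: 257 days is already measured aboard the station.
Leg 2: γ = 1/√(1 − 0.430²) = 1/√0.8151 = 1.108; τ_2 = 377/1.108 = 340.4 days.
Leg 3: γ = 1.78; τ_3 = 187/1.780 = 105.1 days.
Leg 4: γ = 1/√(1 − 0.751²) = 1/√0.4360 = 1.514; τ_4 = 344/1.514 = 227.1 days.
Total: 257.0 + 340.4 + 105.1 + 227.1 days.

τ = 930 days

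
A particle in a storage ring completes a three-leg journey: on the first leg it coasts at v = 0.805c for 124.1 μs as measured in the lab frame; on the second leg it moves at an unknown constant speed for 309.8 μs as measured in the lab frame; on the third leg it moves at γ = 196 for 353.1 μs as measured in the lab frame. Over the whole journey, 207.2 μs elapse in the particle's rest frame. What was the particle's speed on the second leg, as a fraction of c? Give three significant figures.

Leg 1: γ = 1/√(1 − 0.805²) = 1/√0.3520 = 1.686; τ_1 = 124.1/1.686 = 73.63 μs.
Leg 2: speed unknown; τ_2 = 309.8/γ_2.
Leg 3: γ = 196; τ_3 = 353.1/196.0 = 1.802 μs.
Total proper time: 73.63 + τ_2 + 1.802 = 207.2, so τ_2 = 207.2 − 75.43 = 131.8 μs.
γ_2 = 309.8/131.8 = 2.351; β = √(1 − 1/γ²) = √0.8191.

β = 0.905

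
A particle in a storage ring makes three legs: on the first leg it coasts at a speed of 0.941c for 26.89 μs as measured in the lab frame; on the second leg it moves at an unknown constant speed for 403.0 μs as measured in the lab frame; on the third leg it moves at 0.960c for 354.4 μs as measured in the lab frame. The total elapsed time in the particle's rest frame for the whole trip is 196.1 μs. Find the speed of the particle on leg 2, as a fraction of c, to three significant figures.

Leg 1: γ = 1/√(1 − 0.941²) = 1/√0.1145 = 2.955; τ_1 = 26.89/2.955 = 9.100 μs.
Leg 2: speed unknown; τ_2 = 403.0/γ_2.
Leg 3: γ = 1/√(1 − 0.960²) = 25/7 ≈ 3.571; τ_3 = 354.4/3.571 = 99.23 μs.
Total proper time: 9.100 + τ_2 + 99.23 = 196.1, so τ_2 = 196.1 − 108.3 = 87.77 μs.
γ_2 = 403.0/87.77 = 4.592; β = √(1 − 1/γ²) = √0.9526.

β = 0.976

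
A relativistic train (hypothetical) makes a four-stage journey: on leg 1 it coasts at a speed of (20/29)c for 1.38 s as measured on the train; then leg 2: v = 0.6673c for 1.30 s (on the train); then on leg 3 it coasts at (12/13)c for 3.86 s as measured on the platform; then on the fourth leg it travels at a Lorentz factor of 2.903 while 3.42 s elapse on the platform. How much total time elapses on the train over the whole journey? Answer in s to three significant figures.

Leg 1: 1.38 s is already measured on the train.
Leg 2: 1.30 s is already measured on the train.
Leg 3: γ = 1/√(1 − (12/13)²) = 13/5 = 2.600; τ_3 = 3.86/2.600 = 1.485 s.
Leg 4: γ = 2.903; τ_4 = 3.42/2.903 = 1.178 s.
Total: 1.380 + 1.300 + 1.485 + 1.178 s.

τ = 5.34 s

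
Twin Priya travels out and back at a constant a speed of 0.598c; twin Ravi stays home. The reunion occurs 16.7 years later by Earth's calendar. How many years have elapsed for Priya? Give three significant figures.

γ = 1/√(1 − 0.598²) = 1/√0.6424 = 1.248
Priya's clock measures proper time along the trip: τ = Δt/γ = 16.7/1.248 years.

τ = 13.4 years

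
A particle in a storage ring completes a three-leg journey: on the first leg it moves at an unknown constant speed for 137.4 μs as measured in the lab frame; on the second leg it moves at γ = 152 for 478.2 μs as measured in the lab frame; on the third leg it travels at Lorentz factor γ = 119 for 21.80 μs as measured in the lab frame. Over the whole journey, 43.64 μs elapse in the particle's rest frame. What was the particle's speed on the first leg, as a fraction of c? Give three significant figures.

Leg 1: speed unknown; τ_1 = 137.4/γ_1.
Leg 2: γ = 152; τ_2 = 478.2/152.0 = 3.146 μs.
Leg 3: γ = 119; τ_3 = 21.80/119.0 = 0.1832 μs.
Total proper time: τ_1 + 3.146 + 0.1832 = 43.64, so τ_1 = 43.64 − 3.329 = 40.31 μs.
γ_1 = 137.4/40.31 = 3.409; β = √(1 − 1/γ²) = √0.9139.

β = 0.956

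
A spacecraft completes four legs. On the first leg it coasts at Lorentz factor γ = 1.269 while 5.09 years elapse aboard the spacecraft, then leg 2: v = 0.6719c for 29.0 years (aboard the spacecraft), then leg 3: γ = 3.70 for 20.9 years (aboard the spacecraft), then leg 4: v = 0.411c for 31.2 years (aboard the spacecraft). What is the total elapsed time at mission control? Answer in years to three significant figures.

Leg 1: γ = 1.269; Δt_1 = 1.269 × 5.09 = 6.459 years.
Leg 2: γ = 1/√(1 − 0.6719²) = 1/√0.5486 = 1.350; Δt_2 = 1.350 × 29.0 = 39.16 years.
Leg 3: γ = 3.70; Δt_3 = 3.700 × 20.9 = 77.33 years.
Leg 4: γ = 1/√(1 − 0.411²) = 1/√0.8311 = 1.097; Δt_4 = 1.097 × 31.2 = 34.22 years.
Total: 6.459 + 39.16 + 77.33 + 34.22 years.

Δt = 157 years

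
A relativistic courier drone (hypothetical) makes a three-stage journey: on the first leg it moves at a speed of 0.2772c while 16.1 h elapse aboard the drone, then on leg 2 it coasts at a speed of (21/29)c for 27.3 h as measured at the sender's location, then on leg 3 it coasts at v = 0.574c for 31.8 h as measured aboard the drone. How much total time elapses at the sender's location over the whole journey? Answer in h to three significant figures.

Leg 1: γ = 1/√(1 − 0.2772²) = 1/√0.9232 = 1.041; Δt_1 = 1.041 × 16.1 = 16.76 h.
Leg 2: 27.3 h is already measured at the sender's location.
Leg 3: γ = 1/√(1 − 0.574²) = 1/√0.6705 = 1.221; Δt_3 = 1.221 × 31.8 = 38.83 h.
Total: 16.76 + 27.30 + 38.83 h.

Δt = 82.9 h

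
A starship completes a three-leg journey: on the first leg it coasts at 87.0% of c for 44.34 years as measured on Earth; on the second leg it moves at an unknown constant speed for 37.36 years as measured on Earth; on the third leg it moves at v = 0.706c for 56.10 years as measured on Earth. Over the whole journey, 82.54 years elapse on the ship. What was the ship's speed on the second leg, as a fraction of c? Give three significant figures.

Leg 1: β = 0.870; γ = 1/√(1 − 0.870²) = 1/√0.2431 = 2.028; τ_1 = 44.34/2.028 = 21.86 years.
Leg 2: speed unknown; τ_2 = 37.36/γ_2.
Leg 3: γ = 1/√(1 − 0.706²) = 1/√0.5016 = 1.412; τ_3 = 56.10/1.412 = 39.73 years.
Total proper time: 21.86 + τ_2 + 39.73 = 82.54, so τ_2 = 82.54 − 61.59 = 20.95 years.
γ_2 = 37.36/20.95 = 1.784; β = √(1 − 1/γ²) = √0.6856.

β = 0.828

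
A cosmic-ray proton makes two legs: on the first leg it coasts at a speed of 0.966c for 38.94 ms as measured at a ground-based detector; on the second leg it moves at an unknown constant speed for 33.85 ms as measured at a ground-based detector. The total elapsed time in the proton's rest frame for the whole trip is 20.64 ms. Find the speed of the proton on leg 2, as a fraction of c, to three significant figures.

Leg 1: γ = 1/√(1 − 0.966²) = 1/√0.06684 = 3.868; τ_1 = 38.94/3.868 = 10.07 ms.
Leg 2: speed unknown; τ_2 = 33.85/γ_2.
Total proper time: 10.07 + τ_2 = 20.64, so τ_2 = 20.64 − 10.07 = 10.57 ms.
γ_2 = 33.85/10.57 = 3.202; β = √(1 − 1/γ²) = √0.9024.

β = 0.950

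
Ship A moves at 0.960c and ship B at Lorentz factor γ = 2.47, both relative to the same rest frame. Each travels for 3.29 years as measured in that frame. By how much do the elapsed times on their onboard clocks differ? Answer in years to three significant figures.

A: γ = 1/√(1 − 0.960²) = 25/7 ≈ 3.571; τ_A = 3.29/3.571 = 0.9212 years.
B: γ = 2.47; τ_B = 3.29/2.470 = 1.332 years.

|τ_A − τ_B| = 0.411 years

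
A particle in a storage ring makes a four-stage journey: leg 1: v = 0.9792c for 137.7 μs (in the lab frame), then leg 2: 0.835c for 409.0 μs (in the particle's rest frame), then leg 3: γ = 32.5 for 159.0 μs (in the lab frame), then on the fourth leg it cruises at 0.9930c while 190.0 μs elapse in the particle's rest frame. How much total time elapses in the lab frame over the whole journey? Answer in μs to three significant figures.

Leg 1: 137.7 μs is already measured in the lab frame.
Leg 2: γ = 1/√(1 − 0.835²) = 1/√0.3028 = 1.817; Δt_2 = 1.817 × 409.0 = 743.3 μs.
Leg 3: 159.0 μs is already measured in the lab frame.
Leg 4: γ = 1/√(1 − 0.9930²) = 1/√0.01395 = 8.466; Δt_4 = 8.466 × 190.0 = 1609 μs.
Total: 137.7 + 743.3 + 159.0 + 1609 μs.

Δt = 2650 μs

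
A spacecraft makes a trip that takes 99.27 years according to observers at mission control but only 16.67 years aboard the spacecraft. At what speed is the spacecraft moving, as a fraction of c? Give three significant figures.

v = 0.986c

The proper time is measured aboard the spacecraft (both events occur at the spacecraft's location); Δt is measured at mission control. γ = Δt/τ = 99.27/16.67 = 5.955.
β = √(1 − 1/γ²) = √(1 − 0.02820) = √0.9718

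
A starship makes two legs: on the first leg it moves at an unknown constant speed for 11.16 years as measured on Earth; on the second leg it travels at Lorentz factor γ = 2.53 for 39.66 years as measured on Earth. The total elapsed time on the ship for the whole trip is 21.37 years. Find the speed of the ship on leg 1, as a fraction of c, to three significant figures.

β = 0.860

Leg 1: speed unknown; τ_1 = 11.16/γ_1.
Leg 2: γ = 2.53; τ_2 = 39.66/2.530 = 15.68 years.
Total proper time: τ_1 + 15.68 = 21.37, so τ_1 = 21.37 − 15.68 = 5.694 years.
γ_1 = 11.16/5.694 = 1.960; β = √(1 − 1/γ²) = √0.7397.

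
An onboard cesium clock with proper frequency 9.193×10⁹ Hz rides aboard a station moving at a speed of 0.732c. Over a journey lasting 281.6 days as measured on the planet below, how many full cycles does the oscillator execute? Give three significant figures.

N = 1.52×10¹⁷

γ = 1/√(1 − 0.732²) = 1/√0.4642 = 1.468
The oscillator's own cycle count is N = f × τ where τ is the proper time aboard the station. τ = Δt/γ = 281.6/1.468 = 191.9 days = 1.658×10⁷ s.
N = 9.193×10⁹ × 1.658×10⁷ = 1.524×10¹⁷.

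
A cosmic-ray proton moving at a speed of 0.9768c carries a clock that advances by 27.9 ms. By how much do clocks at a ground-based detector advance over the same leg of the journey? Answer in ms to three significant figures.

γ = 1/√(1 − 0.9768²) = 1/√0.04586 = 4.670
The interval measured in the proton's rest frame is the proper time (both events occur at the same place in that frame); the lab-frame interval is Δt = γτ = 4.670 × 27.9 ms.

Δt = 130 ms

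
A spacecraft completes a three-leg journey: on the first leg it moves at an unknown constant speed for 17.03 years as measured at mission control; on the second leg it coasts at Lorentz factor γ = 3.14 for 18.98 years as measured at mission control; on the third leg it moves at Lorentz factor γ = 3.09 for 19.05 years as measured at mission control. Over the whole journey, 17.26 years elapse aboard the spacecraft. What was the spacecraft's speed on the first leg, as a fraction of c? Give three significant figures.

Leg 1: speed unknown; τ_1 = 17.03/γ_1.
Leg 2: γ = 3.14; τ_2 = 18.98/3.140 = 6.045 years.
Leg 3: γ = 3.09; τ_3 = 19.05/3.090 = 6.165 years.
Total proper time: τ_1 + 6.045 + 6.165 = 17.26, so τ_1 = 17.26 − 12.21 = 5.050 years.
γ_1 = 17.03/5.050 = 3.372; β = √(1 − 1/γ²) = √0.9121.

β = 0.955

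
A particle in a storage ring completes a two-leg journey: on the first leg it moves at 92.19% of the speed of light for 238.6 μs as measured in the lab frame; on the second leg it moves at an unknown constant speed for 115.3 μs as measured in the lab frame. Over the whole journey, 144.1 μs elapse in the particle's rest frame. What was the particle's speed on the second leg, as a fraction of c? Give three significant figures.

Leg 1: β = 0.9219; γ = 1/√(1 − 0.9219²) = 1/√0.1501 = 2.581; τ_1 = 238.6/2.581 = 92.44 μs.
Leg 2: speed unknown; τ_2 = 115.3/γ_2.
Total proper time: 92.44 + τ_2 = 144.1, so τ_2 = 144.1 − 92.44 = 51.66 μs.
γ_2 = 115.3/51.66 = 2.232; β = √(1 − 1/γ²) = √0.7993.

β = 0.894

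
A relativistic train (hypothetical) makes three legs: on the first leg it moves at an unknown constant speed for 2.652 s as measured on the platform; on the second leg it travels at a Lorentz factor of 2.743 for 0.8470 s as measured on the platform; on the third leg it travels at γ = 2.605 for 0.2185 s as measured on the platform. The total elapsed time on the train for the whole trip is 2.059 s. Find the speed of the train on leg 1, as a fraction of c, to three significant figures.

Leg 1: speed unknown; τ_1 = 2.652/γ_1.
Leg 2: γ = 2.743; τ_2 = 0.8470/2.743 = 0.3088 s.
Leg 3: γ = 2.605; τ_3 = 0.2185/2.605 = 0.08388 s.
Total proper time: τ_1 + 0.3088 + 0.08388 = 2.059, so τ_1 = 2.059 − 0.3927 = 1.666 s.
γ_1 = 2.652/1.666 = 1.592; β = √(1 − 1/γ²) = √0.6052.

β = 0.778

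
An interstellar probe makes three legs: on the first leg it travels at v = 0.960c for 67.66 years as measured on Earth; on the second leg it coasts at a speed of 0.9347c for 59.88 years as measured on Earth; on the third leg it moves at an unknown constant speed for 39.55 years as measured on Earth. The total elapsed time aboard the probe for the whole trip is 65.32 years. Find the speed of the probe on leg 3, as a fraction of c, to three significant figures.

Leg 1: γ = 1/√(1 − 0.960²) = 1/√0.07840 = 3.571; τ_1 = 67.66/3.571 = 18.94 years.
Leg 2: γ = 1/√(1 − 0.9347²) = 1/√0.1263 = 2.813; τ_2 = 59.88/2.813 = 21.28 years.
Leg 3: speed unknown; τ_3 = 39.55/γ_3.
Total proper time: 18.94 + 21.28 + τ_3 = 65.32, so τ_3 = 65.32 − 40.23 = 25.09 years.
γ_3 = 39.55/25.09 = 1.576; β = √(1 − 1/γ²) = √0.5975.

β = 0.773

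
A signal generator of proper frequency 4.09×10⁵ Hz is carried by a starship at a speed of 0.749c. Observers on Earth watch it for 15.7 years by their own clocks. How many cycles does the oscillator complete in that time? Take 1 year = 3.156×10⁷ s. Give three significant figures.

γ = 1/√(1 − 0.749²) = 1/√0.4390 = 1.509
During 15.7 years of lab time, the oscillator's proper time advances by τ = Δt/γ = 15.7/1.509 = 10.40 years = 3.283×10⁸ s.
N = f × τ = 4.09×10⁵ × 3.283×10⁸ = 1.343×10¹⁴.

N = 1.34×10¹⁴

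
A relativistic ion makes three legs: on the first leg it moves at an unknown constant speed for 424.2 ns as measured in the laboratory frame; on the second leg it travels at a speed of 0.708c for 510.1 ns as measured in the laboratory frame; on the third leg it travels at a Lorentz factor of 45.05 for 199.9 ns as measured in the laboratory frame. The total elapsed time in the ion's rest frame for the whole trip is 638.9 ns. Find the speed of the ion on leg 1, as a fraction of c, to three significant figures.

Leg 1: speed unknown; τ_1 = 424.2/γ_1.
Leg 2: γ = 1/√(1 − 0.708²) = 1/√0.4987 = 1.416; τ_2 = 510.1/1.416 = 360.2 ns.
Leg 3: γ = 45.05; τ_3 = 199.9/45.05 = 4.437 ns.
Total proper time: τ_1 + 360.2 + 4.437 = 638.9, so τ_1 = 638.9 − 364.7 = 274.2 ns.
γ_1 = 424.2/274.2 = 1.547; β = √(1 − 1/γ²) = √0.5821.

β = 0.763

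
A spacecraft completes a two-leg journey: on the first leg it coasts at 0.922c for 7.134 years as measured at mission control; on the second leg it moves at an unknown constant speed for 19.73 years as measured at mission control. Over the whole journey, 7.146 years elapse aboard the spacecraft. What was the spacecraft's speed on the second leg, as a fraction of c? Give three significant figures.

Leg 1: γ = 1/√(1 − 0.922²) = 1/√0.1499 = 2.583; τ_1 = 7.134/2.583 = 2.762 years.
Leg 2: speed unknown; τ_2 = 19.73/γ_2.
Total proper time: 2.762 + τ_2 = 7.146, so τ_2 = 7.146 − 2.762 = 4.384 years.
γ_2 = 19.73/4.384 = 4.501; β = √(1 − 1/γ²) = √0.9506.

β = 0.975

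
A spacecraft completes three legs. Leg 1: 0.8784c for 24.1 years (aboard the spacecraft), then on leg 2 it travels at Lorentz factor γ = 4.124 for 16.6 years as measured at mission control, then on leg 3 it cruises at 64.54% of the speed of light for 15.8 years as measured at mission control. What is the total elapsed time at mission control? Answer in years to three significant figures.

Δt = 82.8 years

Leg 1: γ = 1/√(1 − 0.8784²) = 1/√0.2284 = 2.092; Δt_1 = 2.092 × 24.1 = 50.43 years.
Leg 2: 16.6 years is already measured at mission control.
Leg 3: 15.8 years is already measured at mission control.
Total: 50.43 + 16.60 + 15.80 years.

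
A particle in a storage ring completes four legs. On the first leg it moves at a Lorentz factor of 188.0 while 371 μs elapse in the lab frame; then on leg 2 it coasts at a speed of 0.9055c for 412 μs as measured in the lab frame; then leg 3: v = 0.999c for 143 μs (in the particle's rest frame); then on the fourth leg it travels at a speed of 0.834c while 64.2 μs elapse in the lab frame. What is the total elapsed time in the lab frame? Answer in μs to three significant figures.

Leg 1: 371 μs is already measured in the lab frame.
Leg 2: 412 μs is already measured in the lab frame.
Leg 3: γ = 1/√(1 − 0.999²) = 1/√0.001999 = 22.37; Δt_3 = 22.37 × 143 = 3198 μs.
Leg 4: 64.2 μs is already measured in the lab frame.
Total: 371.0 + 412.0 + 3198 + 64.20 μs.

Δt = 4050 μs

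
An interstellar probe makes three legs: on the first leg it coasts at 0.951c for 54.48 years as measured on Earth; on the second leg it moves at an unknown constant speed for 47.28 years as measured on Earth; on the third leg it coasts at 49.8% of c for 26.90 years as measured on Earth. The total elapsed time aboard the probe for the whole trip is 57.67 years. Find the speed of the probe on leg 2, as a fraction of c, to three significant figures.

Leg 1: γ = 1/√(1 − 0.951²) = 1/√0.09560 = 3.234; τ_1 = 54.48/3.234 = 16.84 years.
Leg 2: speed unknown; τ_2 = 47.28/γ_2.
Leg 3: β = 0.498; γ = 1/√(1 − 0.498²) = 1/√0.7520 = 1.153; τ_3 = 26.90/1.153 = 23.33 years.
Total proper time: 16.84 + τ_2 + 23.33 = 57.67, so τ_2 = 57.67 − 40.17 = 17.50 years.
γ_2 = 47.28/17.50 = 2.702; β = √(1 − 1/γ²) = √0.8630.

β = 0.929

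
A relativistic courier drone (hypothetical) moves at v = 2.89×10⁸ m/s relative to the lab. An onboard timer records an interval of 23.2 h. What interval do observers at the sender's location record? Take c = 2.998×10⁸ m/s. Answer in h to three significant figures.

β = 2.89×10⁸/2.998×10⁸ = 0.9640; γ = 1/√(1 − 0.9640²) = 3.760
The interval measured aboard the drone is the proper time (both events occur at the same place in that frame); the lab-frame interval is Δt = γτ = 3.760 × 23.2 h.

Δt = 87.2 h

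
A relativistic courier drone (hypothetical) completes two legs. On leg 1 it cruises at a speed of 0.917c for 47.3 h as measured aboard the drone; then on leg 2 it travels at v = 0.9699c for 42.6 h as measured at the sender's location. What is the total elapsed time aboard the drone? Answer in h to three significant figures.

τ = 57.7 h

Leg 1: 47.3 h is already measured aboard the drone.
Leg 2: γ = 1/√(1 − 0.9699²) = 1/√0.05929 = 4.107; τ_2 = 42.6/4.107 = 10.37 h.
Total: 47.30 + 10.37 h.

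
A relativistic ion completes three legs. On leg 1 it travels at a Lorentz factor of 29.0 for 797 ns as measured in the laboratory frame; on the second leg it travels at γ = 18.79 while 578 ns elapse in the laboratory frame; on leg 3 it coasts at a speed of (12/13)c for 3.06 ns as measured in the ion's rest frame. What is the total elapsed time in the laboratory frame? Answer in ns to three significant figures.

Δt = 1380 ns

Leg 1: 797 ns is already measured in the laboratory frame.
Leg 2: 578 ns is already measured in the laboratory frame.
Leg 3: γ = 1/√(1 − (12/13)²) = 13/5 = 2.600; Δt_3 = 2.600 × 3.06 = 7.956 ns.
Total: 797.0 + 578.0 + 7.956 ns.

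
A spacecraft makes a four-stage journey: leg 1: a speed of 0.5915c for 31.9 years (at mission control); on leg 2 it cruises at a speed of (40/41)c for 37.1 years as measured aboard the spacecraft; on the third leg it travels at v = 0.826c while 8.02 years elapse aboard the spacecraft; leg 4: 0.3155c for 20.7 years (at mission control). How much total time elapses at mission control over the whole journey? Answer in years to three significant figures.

Leg 1: 31.9 years is already measured at mission control.
Leg 2: γ = 1/√(1 − (40/41)²) = 41/9 ≈ 4.556; Δt_2 = 4.556 × 37.1 = 169.0 years.
Leg 3: γ = 1/√(1 − 0.826²) = 1/√0.3177 = 1.774; Δt_3 = 1.774 × 8.02 = 14.23 years.
Leg 4: 20.7 years is already measured at mission control.
Total: 31.90 + 169.0 + 14.23 + 20.70 years.

Δt = 236 years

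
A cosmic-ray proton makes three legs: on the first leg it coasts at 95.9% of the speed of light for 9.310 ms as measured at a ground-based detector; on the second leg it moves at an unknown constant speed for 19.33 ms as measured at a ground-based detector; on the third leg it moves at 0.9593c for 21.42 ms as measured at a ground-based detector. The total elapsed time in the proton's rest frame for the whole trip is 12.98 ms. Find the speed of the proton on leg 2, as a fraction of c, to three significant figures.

β = 0.975

Leg 1: β = 0.959; γ = 1/√(1 − 0.959²) = 1/√0.08032 = 3.529; τ_1 = 9.310/3.529 = 2.639 ms.
Leg 2: speed unknown; τ_2 = 19.33/γ_2.
Leg 3: γ = 1/√(1 − 0.9593²) = 1/√0.07974 = 3.541; τ_3 = 21.42/3.541 = 6.049 ms.
Total proper time: 2.639 + τ_2 + 6.049 = 12.98, so τ_2 = 12.98 − 8.687 = 4.293 ms.
γ_2 = 19.33/4.293 = 4.503; β = √(1 − 1/γ²) = √0.9507.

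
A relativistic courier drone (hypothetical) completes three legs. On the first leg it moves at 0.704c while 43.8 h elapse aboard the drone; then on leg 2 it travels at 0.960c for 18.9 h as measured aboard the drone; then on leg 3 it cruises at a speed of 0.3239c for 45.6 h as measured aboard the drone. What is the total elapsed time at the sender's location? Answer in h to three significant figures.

Leg 1: γ = 1/√(1 − 0.704²) = 1/√0.5044 = 1.408; Δt_1 = 1.408 × 43.8 = 61.67 h.
Leg 2: γ = 1/√(1 − 0.960²) = 25/7 ≈ 3.571; Δt_2 = 3.571 × 18.9 = 67.50 h.
Leg 3: γ = 1/√(1 − 0.3239²) = 1/√0.8951 = 1.057; Δt_3 = 1.057 × 45.6 = 48.20 h.
Total: 61.67 + 67.50 + 48.20 h.

Δt = 177 h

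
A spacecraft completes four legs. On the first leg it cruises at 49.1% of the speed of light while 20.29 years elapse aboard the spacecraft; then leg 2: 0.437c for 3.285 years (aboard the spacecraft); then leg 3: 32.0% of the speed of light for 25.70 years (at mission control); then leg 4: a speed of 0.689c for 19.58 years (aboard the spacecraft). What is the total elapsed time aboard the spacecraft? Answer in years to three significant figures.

τ = 67.5 years

Leg 1: 20.29 years is already measured aboard the spacecraft.
Leg 2: 3.285 years is already measured aboard the spacecraft.
Leg 3: β = 0.320; γ = 1/√(1 − 0.320²) = 1/√0.8976 = 1.056; τ_3 = 25.70/1.056 = 24.35 years.
Leg 4: 19.58 years is already measured aboard the spacecraft.
Total: 20.29 + 3.285 + 24.35 + 19.58 years.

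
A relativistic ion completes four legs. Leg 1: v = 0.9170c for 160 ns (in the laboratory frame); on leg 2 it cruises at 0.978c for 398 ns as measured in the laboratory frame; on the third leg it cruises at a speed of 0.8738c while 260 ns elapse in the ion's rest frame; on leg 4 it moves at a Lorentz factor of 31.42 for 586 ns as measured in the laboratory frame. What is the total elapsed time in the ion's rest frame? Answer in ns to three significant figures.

τ = 425 ns

Leg 1: γ = 1/√(1 − 0.9170²) = 1/√0.1591 = 2.507; τ_1 = 160/2.507 = 63.82 ns.
Leg 2: γ = 1/√(1 − 0.978²) = 1/√0.04352 = 4.794; τ_2 = 398/4.794 = 83.02 ns.
Leg 3: 260 ns is already measured in the ion's rest frame.
Leg 4: γ = 31.42; τ_4 = 586/31.42 = 18.65 ns.
Total: 63.82 + 83.02 + 260.0 + 18.65 ns.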